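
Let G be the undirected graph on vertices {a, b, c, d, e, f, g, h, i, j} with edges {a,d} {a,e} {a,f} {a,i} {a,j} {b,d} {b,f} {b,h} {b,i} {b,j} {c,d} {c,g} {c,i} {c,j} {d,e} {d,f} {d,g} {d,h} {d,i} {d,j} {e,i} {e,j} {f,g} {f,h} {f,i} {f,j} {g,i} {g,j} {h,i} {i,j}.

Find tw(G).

A width-4 tree decomposition is:
Bags: B1 = {a, d, f, i, j}  B2 = {d, f, g, i, j}  B3 = {b, d, f, i, j}  B4 = {a, d, e, i, j}  B5 = {c, d, g, i, j}  B6 = {b, d, f, h, i}
Tree: B1–B2, B1–B3, B1–B4, B2–B5, B3–B6
Every bag has size at most 5, so the width is 5 − 1 = 4 and tw(G) ≤ 4. On the other hand G contains the 5-clique {a, d, e, i, j}. A clique must lie in a single bag of any decomposition, so no decomposition can have width below 4. Hence tw(G) = 4 exactly.

4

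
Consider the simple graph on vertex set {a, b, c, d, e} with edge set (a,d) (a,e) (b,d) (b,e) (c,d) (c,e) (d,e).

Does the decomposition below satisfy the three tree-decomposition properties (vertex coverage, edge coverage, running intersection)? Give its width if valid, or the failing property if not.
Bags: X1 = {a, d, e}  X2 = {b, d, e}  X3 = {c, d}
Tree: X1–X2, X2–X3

A tree decomposition must satisfy three properties: every vertex lies in some bag; for every edge, both endpoints lie together in some bag; and for every vertex, the bags containing it form a connected subtree. Here edge (e,c) lies in no bag, so the decomposition is invalid.

No — edge (e,c) lies in no bag.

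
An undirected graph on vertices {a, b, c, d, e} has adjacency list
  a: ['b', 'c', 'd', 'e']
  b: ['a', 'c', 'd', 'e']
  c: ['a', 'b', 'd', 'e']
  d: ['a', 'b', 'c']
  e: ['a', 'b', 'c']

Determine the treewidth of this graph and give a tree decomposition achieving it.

Treewidth 3.
One optimal decomposition is:
Bags: B1 = {a, b, c, d}  B2 = {a, b, c, e}
Tree: B1–B2

Each bag holds 4 vertices, so the decomposition has width 3, which upper-bounds the treewidth. For the lower bound, the 4 vertices {a, b, c, d} are pairwise adjacent, and any tree decomposition puts a clique entirely inside one bag — forcing width ≥ 3. Hence tw(G) = 3 exactly.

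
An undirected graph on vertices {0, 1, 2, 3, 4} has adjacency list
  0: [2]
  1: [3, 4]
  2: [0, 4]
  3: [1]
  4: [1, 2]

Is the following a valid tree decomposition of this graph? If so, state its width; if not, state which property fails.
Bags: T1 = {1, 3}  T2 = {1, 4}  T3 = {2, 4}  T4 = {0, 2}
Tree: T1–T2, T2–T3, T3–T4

Yes; width 1.

Checking the three conditions: (i) the bags cover all of {0, 1, 2, 3, 4}; (ii) for each edge, some bag contains both endpoints; (iii) the bags containing any fixed vertex form a subtree. All hold, so the decomposition is valid with width 2 − 1 = 1.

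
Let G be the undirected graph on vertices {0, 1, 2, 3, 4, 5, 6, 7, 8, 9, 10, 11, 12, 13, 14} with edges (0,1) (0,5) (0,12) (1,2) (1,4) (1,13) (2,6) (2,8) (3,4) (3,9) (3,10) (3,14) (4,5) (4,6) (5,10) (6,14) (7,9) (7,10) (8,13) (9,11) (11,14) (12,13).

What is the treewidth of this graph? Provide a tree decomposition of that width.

Treewidth 3.
Bags: B1 = {7, 9, 10, 11}  B2 = {3, 9, 10, 11}  B3 = {3, 10, 11, 14}  B4 = {3, 5, 10, 14}  B5 = {3, 4, 5, 14}  B6 = {4, 5, 6, 14}  B7 = {0, 4, 5, 6}  B8 = {0, 1, 4, 6}  B9 = {0, 1, 2, 6}  B10 = {0, 1, 2, 12}  B11 = {1, 2, 12, 13}  B12 = {2, 8, 12, 13}
Tree: B1–B2, B2–B3, B3–B4, B4–B5, B5–B6, B6–B7, B7–B8, B8–B9, B9–B10, B10–B11, B11–B12

Every bag has size at most 4, so the width is 4 − 1 = 3 and tw(G) ≤ 3. For the lower bound: the 4 vertex sets {7,9,11}, {10}, {3}, {4,5,6,14} are disjoint, each induces a connected subgraph, and every pair is joined by at least one edge of G. Contracting each set to a single vertex therefore yields K_{4} as a minor, and since treewidth is minor-monotone, tw(G) ≥ tw(K_{4}) = 3. The upper and lower bounds meet at 3, so that is the treewidth.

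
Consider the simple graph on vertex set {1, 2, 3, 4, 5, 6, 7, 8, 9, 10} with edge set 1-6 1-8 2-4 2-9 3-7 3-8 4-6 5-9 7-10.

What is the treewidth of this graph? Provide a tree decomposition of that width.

Treewidth 1.
One optimal decomposition is:
Bags: B1 = {7, 10}  B2 = {3, 7}  B3 = {3, 8}  B4 = {1, 8}  B5 = {1, 6}  B6 = {4, 6}  B7 = {2, 4}  B8 = {2, 9}  B9 = {5, 9}
Tree: B1–B2, B2–B3, B3–B4, B4–B5, B5–B6, B6–B7, B7–B8, B8–B9

Every bag has size at most 2, so the width is 2 − 1 = 1 and tw(G) ≤ 1. G has an edge, so its treewidth is at least 1. Combining the bounds, tw(G) = 1.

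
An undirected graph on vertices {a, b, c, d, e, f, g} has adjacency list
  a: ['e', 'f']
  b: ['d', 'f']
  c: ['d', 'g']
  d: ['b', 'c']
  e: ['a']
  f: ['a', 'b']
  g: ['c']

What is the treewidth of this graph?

A width-1 tree decomposition is:
Bags: B1 = {a, e}  B2 = {a, f}  B3 = {b, f}  B4 = {b, d}  B5 = {c, d}  B6 = {c, g}
Tree: B1–B2, B2–B3, B3–B4, B4–B5, B5–B6
The largest bag has 2 vertices, giving width 1; this decomposition certifies tw(G) ≤ 1. G has an edge, so its treewidth is at least 1. Combining the bounds, tw(G) = 1.

1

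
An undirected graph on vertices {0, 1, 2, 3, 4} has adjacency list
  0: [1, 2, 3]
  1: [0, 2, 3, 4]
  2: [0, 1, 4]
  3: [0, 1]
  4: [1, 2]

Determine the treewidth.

A width-2 tree decomposition is:
Bags: B1 = {0, 1, 2}  B2 = {0, 1, 3}  B3 = {1, 2, 4}
Tree: B1–B2, B1–B3
Every bag has size at most 3, so the width is 3 − 1 = 2 and tw(G) ≤ 2. On the other hand G contains the 3-clique {0, 1, 2}. A clique must lie in a single bag of any decomposition, so no decomposition can have width below 2. The upper and lower bounds meet at 2, so that is the treewidth.

2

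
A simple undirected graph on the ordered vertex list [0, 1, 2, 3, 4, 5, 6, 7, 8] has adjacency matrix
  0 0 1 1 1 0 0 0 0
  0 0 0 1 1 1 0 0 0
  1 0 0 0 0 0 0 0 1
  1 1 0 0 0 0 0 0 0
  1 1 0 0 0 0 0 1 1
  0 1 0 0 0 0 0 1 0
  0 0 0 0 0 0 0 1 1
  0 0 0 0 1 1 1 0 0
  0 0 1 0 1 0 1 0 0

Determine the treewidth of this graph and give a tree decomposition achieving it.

Treewidth 3.
One optimal decomposition is:
Bags: B1 = {5, 6, 7, 8}  B2 = {4, 5, 7, 8}  B3 = {1, 4, 5, 8}  B4 = {1, 2, 4, 8}  B5 = {0, 1, 2, 4}  B6 = {0, 1, 2, 3}
Tree: B1–B2, B2–B3, B3–B4, B4–B5, B5–B6

Every bag has size at most 4, so the width is 4 − 1 = 3 and tw(G) ≤ 3. For the lower bound: the 4 vertex sets {5,6,7}, {8}, {4}, {0,1,2,3} are disjoint, each induces a connected subgraph, and every pair is joined by at least one edge of G. Contracting each set to a single vertex therefore yields K_{4} as a minor, and since treewidth is minor-monotone, tw(G) ≥ tw(K_{4}) = 3. The upper and lower bounds meet at 3, so that is the treewidth.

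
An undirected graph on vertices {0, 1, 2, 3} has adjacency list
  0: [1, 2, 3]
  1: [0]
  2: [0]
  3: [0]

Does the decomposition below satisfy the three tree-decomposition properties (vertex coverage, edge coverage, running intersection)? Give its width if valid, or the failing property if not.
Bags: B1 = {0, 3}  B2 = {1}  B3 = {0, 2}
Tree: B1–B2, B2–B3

No — edge (0,1) lies in no bag.

A tree decomposition must satisfy three properties: every vertex lies in some bag; for every edge, both endpoints lie together in some bag; and for every vertex, the bags containing it form a connected subtree. Here edge (0,1) lies in no bag, so the decomposition is invalid.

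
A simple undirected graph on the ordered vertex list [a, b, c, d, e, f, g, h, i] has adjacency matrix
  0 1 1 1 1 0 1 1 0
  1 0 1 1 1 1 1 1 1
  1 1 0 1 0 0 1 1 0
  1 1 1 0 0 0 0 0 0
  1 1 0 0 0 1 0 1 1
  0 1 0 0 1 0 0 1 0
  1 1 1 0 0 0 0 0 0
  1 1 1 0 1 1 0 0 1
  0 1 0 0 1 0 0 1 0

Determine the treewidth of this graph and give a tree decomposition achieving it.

Treewidth 3.
One optimal decomposition is:
Bags: B1 = {b, e, f, h}  B2 = {a, b, e, h}  B3 = {a, b, c, h}  B4 = {b, e, h, i}  B5 = {a, b, c, d}  B6 = {a, b, c, g}
Tree: B1–B2, B2–B3, B1–B4, B3–B5, B3–B6

The largest bag has 4 vertices, giving width 3; this decomposition certifies tw(G) ≤ 3. Conversely, {a, b, c, d} is a clique of size 4, and the vertices of any clique must share a bag in every tree decomposition; so some bag has ≥ 4 vertices and tw(G) ≥ 3. Hence tw(G) = 3 exactly.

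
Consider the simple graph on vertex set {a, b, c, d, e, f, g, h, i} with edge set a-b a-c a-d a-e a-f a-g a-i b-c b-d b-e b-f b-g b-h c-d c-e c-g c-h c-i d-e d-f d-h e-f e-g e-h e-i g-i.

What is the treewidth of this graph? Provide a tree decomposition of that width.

Every bag has size at most 5, so the width is 5 − 1 = 4 and tw(G) ≤ 4. For the lower bound, the 5 vertices {b, c, d, e, h} are pairwise adjacent, and any tree decomposition puts a clique entirely inside one bag — forcing width ≥ 4. Hence tw(G) = 4 exactly.

Treewidth 4.
Bags: B1 = {b, c, d, e, h}  B2 = {a, b, c, d, e}  B3 = {a, b, d, e, f}  B4 = {a, b, c, e, g}  B5 = {a, c, e, g, i}
Tree: B1–B2, B2–B3, B2–B4, B4–B5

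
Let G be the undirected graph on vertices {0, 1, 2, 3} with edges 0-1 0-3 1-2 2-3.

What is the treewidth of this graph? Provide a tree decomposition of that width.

The largest bag has 3 vertices, giving width 2; this decomposition certifies tw(G) ≤ 2. The edges 3–2–1–0–3 form a cycle, so G is not a tree and its treewidth is at least 2. The upper and lower bounds meet at 2, so that is the treewidth.

Treewidth 2.
One optimal decomposition is:
Bags: B1 = {1, 2, 3}  B2 = {0, 1, 3}
Tree: B1–B2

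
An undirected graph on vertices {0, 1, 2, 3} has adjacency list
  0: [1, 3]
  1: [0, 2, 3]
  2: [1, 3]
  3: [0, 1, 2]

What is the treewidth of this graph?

A width-2 tree decomposition is:
Bags: B1 = {1, 2, 3}  B2 = {0, 1, 3}
Tree: B1–B2
Each bag holds 3 vertices, so the decomposition has width 2, which upper-bounds the treewidth. On the other hand G contains the 3-clique {0, 1, 3}. A clique must lie in a single bag of any decomposition, so no decomposition can have width below 2. Therefore the treewidth is 2.

2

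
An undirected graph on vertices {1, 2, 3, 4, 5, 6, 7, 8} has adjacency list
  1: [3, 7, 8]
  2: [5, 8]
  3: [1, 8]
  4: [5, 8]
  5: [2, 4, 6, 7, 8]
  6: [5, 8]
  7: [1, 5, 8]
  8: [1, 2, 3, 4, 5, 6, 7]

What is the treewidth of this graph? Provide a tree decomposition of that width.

Treewidth 2.
One such decomposition:
Bags: B1 = {1, 3, 8}  B2 = {1, 7, 8}  B3 = {5, 7, 8}  B4 = {5, 6, 8}  B5 = {4, 5, 8}  B6 = {2, 5, 8}
Tree: B1–B2, B2–B3, B3–B4, B4–B5, B5–B6

Every bag has size at most 3, so the width is 3 − 1 = 2 and tw(G) ≤ 2. Conversely, {1, 3, 8} is a clique of size 3, and the vertices of any clique must share a bag in every tree decomposition; so some bag has ≥ 3 vertices and tw(G) ≥ 2. Hence tw(G) = 2 exactly.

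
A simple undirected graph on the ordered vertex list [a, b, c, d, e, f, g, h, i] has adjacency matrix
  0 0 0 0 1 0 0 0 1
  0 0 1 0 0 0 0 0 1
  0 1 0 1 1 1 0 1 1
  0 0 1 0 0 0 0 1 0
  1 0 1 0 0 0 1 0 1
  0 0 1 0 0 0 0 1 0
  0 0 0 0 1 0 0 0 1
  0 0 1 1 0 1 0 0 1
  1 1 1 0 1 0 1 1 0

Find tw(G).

2

A width-2 tree decomposition is:
Bags: B1 = {e, g, i}  B2 = {c, e, i}  B3 = {c, h, i}  B4 = {b, c, i}  B5 = {c, f, h}  B6 = {a, e, i}  B7 = {c, d, h}
Tree: B1–B2, B2–B3, B2–B4, B3–B5, B1–B6, B3–B7
The largest bag has 3 vertices, giving width 2; this decomposition certifies tw(G) ≤ 2. For the lower bound, the 3 vertices {c, d, h} are pairwise adjacent, and any tree decomposition puts a clique entirely inside one bag — forcing width ≥ 2. Hence tw(G) = 2 exactly.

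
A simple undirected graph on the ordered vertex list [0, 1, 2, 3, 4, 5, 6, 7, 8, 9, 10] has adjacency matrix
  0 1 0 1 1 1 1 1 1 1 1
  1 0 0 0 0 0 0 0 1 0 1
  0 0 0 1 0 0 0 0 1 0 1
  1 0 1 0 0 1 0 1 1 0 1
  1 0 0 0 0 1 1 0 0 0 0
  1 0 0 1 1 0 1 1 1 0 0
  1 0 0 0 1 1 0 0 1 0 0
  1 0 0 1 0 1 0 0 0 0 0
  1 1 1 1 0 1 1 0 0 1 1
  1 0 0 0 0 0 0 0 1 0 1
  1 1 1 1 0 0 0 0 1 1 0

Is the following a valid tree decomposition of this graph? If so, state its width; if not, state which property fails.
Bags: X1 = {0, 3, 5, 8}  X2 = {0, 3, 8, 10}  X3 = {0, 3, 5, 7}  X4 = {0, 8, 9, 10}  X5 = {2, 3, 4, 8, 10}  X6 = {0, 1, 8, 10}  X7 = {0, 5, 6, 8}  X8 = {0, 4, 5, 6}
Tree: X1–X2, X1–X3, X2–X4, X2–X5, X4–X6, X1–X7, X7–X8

No — bags containing vertex 4 are not connected in the tree.

A tree decomposition must satisfy three properties: every vertex lies in some bag; for every edge, both endpoints lie together in some bag; and for every vertex, the bags containing it form a connected subtree. Here bags containing vertex 4 are not connected in the tree, so the decomposition is invalid.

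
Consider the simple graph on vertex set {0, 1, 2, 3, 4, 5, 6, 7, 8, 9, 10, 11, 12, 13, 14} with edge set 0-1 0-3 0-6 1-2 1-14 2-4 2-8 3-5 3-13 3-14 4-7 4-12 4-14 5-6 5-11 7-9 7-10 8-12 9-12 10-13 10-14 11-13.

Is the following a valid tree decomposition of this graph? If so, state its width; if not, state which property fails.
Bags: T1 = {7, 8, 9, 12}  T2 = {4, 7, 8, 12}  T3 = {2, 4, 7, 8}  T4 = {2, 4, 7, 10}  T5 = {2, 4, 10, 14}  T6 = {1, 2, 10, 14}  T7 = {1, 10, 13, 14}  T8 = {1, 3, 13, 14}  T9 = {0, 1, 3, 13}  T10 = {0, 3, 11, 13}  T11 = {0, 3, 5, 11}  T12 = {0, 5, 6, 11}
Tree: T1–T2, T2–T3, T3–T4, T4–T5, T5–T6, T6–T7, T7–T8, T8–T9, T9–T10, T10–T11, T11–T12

Yes; width 3.

Vertex coverage: the bags together contain {0, 1, 2, 3, 4, 5, 6, 7, 8, 9, 10, 11, 12, 13, 14}, the full vertex set. Edge coverage: each edge of G has both endpoints in at least one bag. Running intersection: for every vertex, the bags containing it form a connected subtree. All three properties hold, so this is a valid tree decomposition of width max|bag| − 1 = 3, and hence tw(G) ≤ 3.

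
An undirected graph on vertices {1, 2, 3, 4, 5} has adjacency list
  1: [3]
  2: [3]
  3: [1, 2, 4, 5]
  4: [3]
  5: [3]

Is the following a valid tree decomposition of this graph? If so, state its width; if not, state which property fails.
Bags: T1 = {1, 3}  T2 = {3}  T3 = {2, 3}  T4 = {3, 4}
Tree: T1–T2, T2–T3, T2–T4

A tree decomposition must satisfy three properties: every vertex lies in some bag; for every edge, both endpoints lie together in some bag; and for every vertex, the bags containing it form a connected subtree. Here vertex 5 appears in no bag, so the decomposition is invalid.

No — vertex 5 appears in no bag.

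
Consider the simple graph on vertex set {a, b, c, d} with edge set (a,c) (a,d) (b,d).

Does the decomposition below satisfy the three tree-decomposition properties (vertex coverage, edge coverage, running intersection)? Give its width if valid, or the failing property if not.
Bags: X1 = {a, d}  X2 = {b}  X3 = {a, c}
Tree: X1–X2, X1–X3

No — edge (d,b) lies in no bag.

A tree decomposition must satisfy three properties: every vertex lies in some bag; for every edge, both endpoints lie together in some bag; and for every vertex, the bags containing it form a connected subtree. Here edge (d,b) lies in no bag, so the decomposition is invalid.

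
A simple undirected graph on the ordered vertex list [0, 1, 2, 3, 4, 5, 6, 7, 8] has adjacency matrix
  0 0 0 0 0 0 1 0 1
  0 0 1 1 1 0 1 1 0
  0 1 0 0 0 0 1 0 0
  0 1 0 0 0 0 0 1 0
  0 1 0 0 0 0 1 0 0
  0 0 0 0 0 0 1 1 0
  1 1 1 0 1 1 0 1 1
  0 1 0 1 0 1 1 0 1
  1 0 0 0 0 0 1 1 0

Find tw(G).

2

A width-2 tree decomposition is:
Bags: B1 = {1, 6, 7}  B2 = {6, 7, 8}  B3 = {1, 3, 7}  B4 = {1, 4, 6}  B5 = {0, 6, 8}  B6 = {5, 6, 7}  B7 = {1, 2, 6}
Tree: B1–B2, B1–B3, B1–B4, B2–B5, B1–B6, B4–B7
Each bag holds 3 vertices, so the decomposition has width 2, which upper-bounds the treewidth. Conversely, {1, 3, 7} is a clique of size 3, and the vertices of any clique must share a bag in every tree decomposition; so some bag has ≥ 3 vertices and tw(G) ≥ 2. Combining the bounds, tw(G) = 2.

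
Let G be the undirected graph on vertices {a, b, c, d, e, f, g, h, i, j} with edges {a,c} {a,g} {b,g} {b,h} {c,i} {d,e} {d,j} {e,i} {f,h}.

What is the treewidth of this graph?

A width-1 tree decomposition is:
Bags: B1 = {d, j}  B2 = {d, e}  B3 = {e, i}  B4 = {c, i}  B5 = {a, c}  B6 = {a, g}  B7 = {b, g}  B8 = {b, h}  B9 = {f, h}
Tree: B1–B2, B2–B3, B3–B4, B4–B5, B5–B6, B6–B7, B7–B8, B8–B9
Each bag holds 2 vertices, so the decomposition has width 1, which upper-bounds the treewidth. Since G has at least one edge (e.g. j–d), it is not an edgeless graph, so tw(G) ≥ 1. The upper and lower bounds meet at 1, so that is the treewidth.

1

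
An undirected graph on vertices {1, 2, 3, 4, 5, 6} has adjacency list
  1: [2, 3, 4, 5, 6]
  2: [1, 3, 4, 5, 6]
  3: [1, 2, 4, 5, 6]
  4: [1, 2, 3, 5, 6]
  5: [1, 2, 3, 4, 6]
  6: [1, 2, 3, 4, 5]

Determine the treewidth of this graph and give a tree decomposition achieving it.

With just one bag of size 6, the width is 6 − 1 = 5, so tw(G) ≤ 5. On the other hand G contains the 6-clique {1, 2, 3, 4, 5, 6}. A clique must lie in a single bag of any decomposition, so no decomposition can have width below 5. Combining the bounds, tw(G) = 5.

Treewidth 5.
One such decomposition:
Bags: B1 = {1, 2, 3, 4, 5, 6}
Tree: (single bag)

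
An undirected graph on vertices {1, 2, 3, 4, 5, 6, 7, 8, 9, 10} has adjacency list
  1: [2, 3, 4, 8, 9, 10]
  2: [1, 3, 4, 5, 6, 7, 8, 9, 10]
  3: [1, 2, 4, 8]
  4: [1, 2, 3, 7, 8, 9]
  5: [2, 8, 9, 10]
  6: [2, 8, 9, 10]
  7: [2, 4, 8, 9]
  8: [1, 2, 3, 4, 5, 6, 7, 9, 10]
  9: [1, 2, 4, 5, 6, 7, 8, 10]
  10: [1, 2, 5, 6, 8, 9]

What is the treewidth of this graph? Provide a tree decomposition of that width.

Treewidth 4.
One optimal decomposition is:
Bags: B1 = {1, 2, 8, 9, 10}  B2 = {1, 2, 4, 8, 9}  B3 = {2, 4, 7, 8, 9}  B4 = {2, 6, 8, 9, 10}  B5 = {1, 2, 3, 4, 8}  B6 = {2, 5, 8, 9, 10}
Tree: B1–B2, B2–B3, B1–B4, B2–B5, B4–B6

Every bag has size at most 5, so the width is 5 − 1 = 4 and tw(G) ≤ 4. On the other hand G contains the 5-clique {1, 2, 8, 9, 10}. A clique must lie in a single bag of any decomposition, so no decomposition can have width below 4. Hence tw(G) = 4 exactly.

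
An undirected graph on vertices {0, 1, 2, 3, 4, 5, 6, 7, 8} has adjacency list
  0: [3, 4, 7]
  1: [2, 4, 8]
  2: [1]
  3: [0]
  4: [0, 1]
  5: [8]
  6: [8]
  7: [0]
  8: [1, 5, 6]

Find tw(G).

1

A width-1 tree decomposition is:
Bags: B1 = {1, 4}  B2 = {0, 4}  B3 = {0, 3}  B4 = {1, 8}  B5 = {0, 7}  B6 = {6, 8}  B7 = {5, 8}  B8 = {1, 2}
Tree: B1–B2, B2–B3, B1–B4, B3–B5, B4–B6, B4–B7, B4–B8
Every bag has size at most 2, so the width is 2 − 1 = 1 and tw(G) ≤ 1. Any graph with an edge has treewidth ≥ 1, and G has the edge 4–1. The upper and lower bounds meet at 1, so that is the treewidth.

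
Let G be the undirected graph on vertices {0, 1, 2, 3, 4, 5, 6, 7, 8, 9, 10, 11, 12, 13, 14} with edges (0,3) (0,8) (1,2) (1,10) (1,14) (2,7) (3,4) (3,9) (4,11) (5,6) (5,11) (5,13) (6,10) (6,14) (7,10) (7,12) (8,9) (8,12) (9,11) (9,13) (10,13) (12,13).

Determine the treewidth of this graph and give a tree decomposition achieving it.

The largest bag has 4 vertices, giving width 3; this decomposition certifies tw(G) ≤ 3. For the lower bound: the 4 vertex sets {1,2,14}, {7}, {10}, {5,6,12,13} are disjoint, each induces a connected subgraph, and every pair is joined by at least one edge of G. Contracting each set to a single vertex therefore yields K_{4} as a minor, and since treewidth is minor-monotone, tw(G) ≥ tw(K_{4}) = 3. The upper and lower bounds meet at 3, so that is the treewidth.

Treewidth 3.
One such decomposition:
Bags: B1 = {1, 2, 7, 14}  B2 = {1, 7, 10, 14}  B3 = {6, 7, 10, 14}  B4 = {6, 7, 10, 12}  B5 = {6, 10, 12, 13}  B6 = {5, 6, 12, 13}  B7 = {5, 8, 12, 13}  B8 = {5, 8, 9, 13}  B9 = {5, 8, 9, 11}  B10 = {0, 8, 9, 11}  B11 = {0, 3, 9, 11}  B12 = {0, 3, 4, 11}
Tree: B1–B2, B2–B3, B3–B4, B4–B5, B5–B6, B6–B7, B7–B8, B8–B9, B9–B10, B10–B11, B11–B12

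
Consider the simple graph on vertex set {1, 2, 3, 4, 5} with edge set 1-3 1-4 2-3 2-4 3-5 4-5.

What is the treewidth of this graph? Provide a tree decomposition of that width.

The largest bag has 3 vertices, giving width 2; this decomposition certifies tw(G) ≤ 2. Since 2–4–1–3–2 is a cycle in G, G is not acyclic. Forests are exactly the graphs of treewidth ≤ 1, so tw(G) ≥ 2. Hence tw(G) = 2 exactly.

Treewidth 2.
Bags: B1 = {2, 3, 4}  B2 = {1, 3, 4}  B3 = {3, 4, 5}
Tree: B1–B2, B2–B3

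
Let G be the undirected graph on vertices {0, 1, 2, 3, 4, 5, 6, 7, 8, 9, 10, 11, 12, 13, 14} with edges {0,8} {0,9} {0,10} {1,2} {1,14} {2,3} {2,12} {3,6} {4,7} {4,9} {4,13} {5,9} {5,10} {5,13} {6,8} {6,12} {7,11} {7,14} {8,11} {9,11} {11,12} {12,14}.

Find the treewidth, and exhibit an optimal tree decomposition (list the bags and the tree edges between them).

Treewidth 3.
Bags: B1 = {4, 5, 10, 13}  B2 = {4, 5, 9, 10}  B3 = {0, 4, 9, 10}  B4 = {0, 4, 7, 9}  B5 = {0, 7, 9, 11}  B6 = {0, 7, 8, 11}  B7 = {7, 8, 11, 14}  B8 = {8, 11, 12, 14}  B9 = {6, 8, 12, 14}  B10 = {1, 6, 12, 14}  B11 = {1, 2, 6, 12}  B12 = {1, 2, 3, 6}
Tree: B1–B2, B2–B3, B3–B4, B4–B5, B5–B6, B6–B7, B7–B8, B8–B9, B9–B10, B10–B11, B11–B12

The largest bag has 4 vertices, giving width 3; this decomposition certifies tw(G) ≤ 3. For the lower bound: the 4 vertex sets {5,10,13}, {4}, {9}, {0,7,8,11} are disjoint, each induces a connected subgraph, and every pair is joined by at least one edge of G. Contracting each set to a single vertex therefore yields K_{4} as a minor, and since treewidth is minor-monotone, tw(G) ≥ tw(K_{4}) = 3. Combining the bounds, tw(G) = 3.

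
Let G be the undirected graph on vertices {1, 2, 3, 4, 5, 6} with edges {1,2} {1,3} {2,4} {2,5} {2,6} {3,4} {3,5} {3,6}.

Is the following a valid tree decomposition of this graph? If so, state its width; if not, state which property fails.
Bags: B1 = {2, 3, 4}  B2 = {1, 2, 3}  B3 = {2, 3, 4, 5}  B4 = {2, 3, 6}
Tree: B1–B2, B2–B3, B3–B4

No — bags containing vertex 4 are not connected in the tree.

A tree decomposition must satisfy three properties: every vertex lies in some bag; for every edge, both endpoints lie together in some bag; and for every vertex, the bags containing it form a connected subtree. Here bags containing vertex 4 are not connected in the tree, so the decomposition is invalid.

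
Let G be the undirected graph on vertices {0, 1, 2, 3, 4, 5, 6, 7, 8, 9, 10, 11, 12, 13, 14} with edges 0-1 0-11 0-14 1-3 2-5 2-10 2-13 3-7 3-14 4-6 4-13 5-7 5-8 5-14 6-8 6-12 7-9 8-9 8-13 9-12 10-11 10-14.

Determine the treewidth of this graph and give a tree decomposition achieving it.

Every bag has size at most 4, so the width is 4 − 1 = 3 and tw(G) ≤ 3. For the lower bound: the 4 vertex sets {4,6,12}, {9}, {8}, {2,5,7,13} are disjoint, each induces a connected subgraph, and every pair is joined by at least one edge of G. Contracting each set to a single vertex therefore yields K_{4} as a minor, and since treewidth is minor-monotone, tw(G) ≥ tw(K_{4}) = 3. Combining the bounds, tw(G) = 3.

Treewidth 3.
Bags: B1 = {4, 6, 9, 12}  B2 = {4, 6, 8, 9}  B3 = {4, 8, 9, 13}  B4 = {7, 8, 9, 13}  B5 = {5, 7, 8, 13}  B6 = {2, 5, 7, 13}  B7 = {2, 3, 5, 7}  B8 = {2, 3, 5, 14}  B9 = {2, 3, 10, 14}  B10 = {1, 3, 10, 14}  B11 = {0, 1, 10, 14}  B12 = {0, 1, 10, 11}
Tree: B1–B2, B2–B3, B3–B4, B4–B5, B5–B6, B6–B7, B7–B8, B8–B9, B9–B10, B10–B11, B11–B12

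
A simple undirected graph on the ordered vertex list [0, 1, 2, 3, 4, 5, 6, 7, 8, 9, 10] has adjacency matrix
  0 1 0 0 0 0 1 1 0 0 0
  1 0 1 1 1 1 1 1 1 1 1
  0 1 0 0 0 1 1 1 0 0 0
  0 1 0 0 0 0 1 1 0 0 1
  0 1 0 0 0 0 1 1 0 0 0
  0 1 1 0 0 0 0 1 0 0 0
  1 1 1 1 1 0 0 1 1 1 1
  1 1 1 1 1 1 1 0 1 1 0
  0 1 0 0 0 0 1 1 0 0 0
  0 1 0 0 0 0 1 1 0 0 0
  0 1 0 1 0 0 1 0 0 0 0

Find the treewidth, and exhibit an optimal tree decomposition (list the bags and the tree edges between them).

Each bag holds 4 vertices, so the decomposition has width 3, which upper-bounds the treewidth. For the lower bound, the 4 vertices {1, 2, 5, 7} are pairwise adjacent, and any tree decomposition puts a clique entirely inside one bag — forcing width ≥ 3. The upper and lower bounds meet at 3, so that is the treewidth.

Treewidth 3.
One optimal decomposition is:
Bags: B1 = {1, 4, 6, 7}  B2 = {0, 1, 6, 7}  B3 = {1, 3, 6, 7}  B4 = {1, 6, 7, 8}  B5 = {1, 6, 7, 9}  B6 = {1, 2, 6, 7}  B7 = {1, 2, 5, 7}  B8 = {1, 3, 6, 10}
Tree: B1–B2, B1–B3, B3–B4, B4–B5, B5–B6, B6–B7, B3–B8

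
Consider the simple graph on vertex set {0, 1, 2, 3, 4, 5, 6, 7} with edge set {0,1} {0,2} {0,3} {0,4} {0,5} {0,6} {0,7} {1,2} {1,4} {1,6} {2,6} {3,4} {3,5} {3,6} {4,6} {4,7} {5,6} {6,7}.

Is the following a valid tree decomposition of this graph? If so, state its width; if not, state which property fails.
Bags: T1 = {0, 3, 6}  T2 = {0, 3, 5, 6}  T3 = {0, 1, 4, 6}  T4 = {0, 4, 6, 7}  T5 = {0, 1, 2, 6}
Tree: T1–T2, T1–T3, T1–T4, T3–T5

No — edge (4,3) lies in no bag.

A tree decomposition must satisfy three properties: every vertex lies in some bag; for every edge, both endpoints lie together in some bag; and for every vertex, the bags containing it form a connected subtree. Here edge (4,3) lies in no bag, so the decomposition is invalid.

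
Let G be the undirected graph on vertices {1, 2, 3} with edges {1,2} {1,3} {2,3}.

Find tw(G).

2

A width-2 tree decomposition is:
Bags: B1 = {1, 2, 3}
Tree: (single bag)
With just one bag of size 3, the width is 3 − 1 = 2, so tw(G) ≤ 2. On the other hand G contains the 3-clique {1, 2, 3}. A clique must lie in a single bag of any decomposition, so no decomposition can have width below 2. Therefore the treewidth is 2.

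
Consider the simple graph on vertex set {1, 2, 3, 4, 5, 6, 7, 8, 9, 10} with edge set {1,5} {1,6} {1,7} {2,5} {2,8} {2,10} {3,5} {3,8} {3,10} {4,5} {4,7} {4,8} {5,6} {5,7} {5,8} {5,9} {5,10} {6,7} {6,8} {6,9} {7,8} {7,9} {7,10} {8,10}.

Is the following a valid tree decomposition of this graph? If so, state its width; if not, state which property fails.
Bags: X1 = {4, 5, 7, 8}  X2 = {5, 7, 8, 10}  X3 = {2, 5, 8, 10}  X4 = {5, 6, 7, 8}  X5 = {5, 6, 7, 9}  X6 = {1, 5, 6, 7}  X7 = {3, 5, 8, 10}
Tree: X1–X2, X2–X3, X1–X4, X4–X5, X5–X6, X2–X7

Yes; width 3.

Vertex coverage: the bags together contain {1, 2, 3, 4, 5, 6, 7, 8, 9, 10}, the full vertex set. Edge coverage: each edge of G has both endpoints in at least one bag. Running intersection: for every vertex, the bags containing it form a connected subtree. All three properties hold, so this is a valid tree decomposition of width max|bag| − 1 = 3, and hence tw(G) ≤ 3.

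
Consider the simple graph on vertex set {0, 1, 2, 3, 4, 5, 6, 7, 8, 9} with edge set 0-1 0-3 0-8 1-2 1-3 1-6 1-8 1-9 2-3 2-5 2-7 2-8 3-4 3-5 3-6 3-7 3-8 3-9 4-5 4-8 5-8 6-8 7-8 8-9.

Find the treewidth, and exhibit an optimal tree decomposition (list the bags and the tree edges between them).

Every bag has size at most 4, so the width is 4 − 1 = 3 and tw(G) ≤ 3. Conversely, {0, 1, 3, 8} is a clique of size 4, and the vertices of any clique must share a bag in every tree decomposition; so some bag has ≥ 4 vertices and tw(G) ≥ 3. Therefore the treewidth is 3.

Treewidth 3.
Bags: B1 = {2, 3, 7, 8}  B2 = {1, 2, 3, 8}  B3 = {1, 3, 8, 9}  B4 = {0, 1, 3, 8}  B5 = {2, 3, 5, 8}  B6 = {3, 4, 5, 8}  B7 = {1, 3, 6, 8}
Tree: B1–B2, B2–B3, B3–B4, B2–B5, B5–B6, B3–B7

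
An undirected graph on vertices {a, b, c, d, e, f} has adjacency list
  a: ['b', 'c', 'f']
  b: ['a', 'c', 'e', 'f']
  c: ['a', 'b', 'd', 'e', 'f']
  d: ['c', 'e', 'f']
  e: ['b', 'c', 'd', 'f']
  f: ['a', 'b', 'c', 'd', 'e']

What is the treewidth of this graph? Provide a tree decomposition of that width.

Treewidth 3.
Bags: B1 = {a, b, c, f}  B2 = {b, c, e, f}  B3 = {c, d, e, f}
Tree: B1–B2, B2–B3

Every bag has size at most 4, so the width is 4 − 1 = 3 and tw(G) ≤ 3. On the other hand G contains the 4-clique {c, d, e, f}. A clique must lie in a single bag of any decomposition, so no decomposition can have width below 3. The upper and lower bounds meet at 3, so that is the treewidth.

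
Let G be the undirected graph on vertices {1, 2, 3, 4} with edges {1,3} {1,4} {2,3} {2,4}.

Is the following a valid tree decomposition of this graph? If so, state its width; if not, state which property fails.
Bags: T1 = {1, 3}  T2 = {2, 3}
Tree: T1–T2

No — vertex 4 appears in no bag.

A tree decomposition must satisfy three properties: every vertex lies in some bag; for every edge, both endpoints lie together in some bag; and for every vertex, the bags containing it form a connected subtree. Here vertex 4 appears in no bag, so the decomposition is invalid.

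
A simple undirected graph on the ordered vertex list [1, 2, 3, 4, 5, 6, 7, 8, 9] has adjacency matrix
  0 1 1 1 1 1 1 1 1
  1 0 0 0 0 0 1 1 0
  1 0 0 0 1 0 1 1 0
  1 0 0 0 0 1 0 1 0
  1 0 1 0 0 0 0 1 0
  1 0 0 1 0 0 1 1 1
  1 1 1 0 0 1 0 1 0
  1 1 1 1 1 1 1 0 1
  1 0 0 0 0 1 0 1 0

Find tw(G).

A width-3 tree decomposition is:
Bags: B1 = {1, 6, 7, 8}  B2 = {1, 4, 6, 8}  B3 = {1, 6, 8, 9}  B4 = {1, 3, 7, 8}  B5 = {1, 3, 5, 8}  B6 = {1, 2, 7, 8}
Tree: B1–B2, B2–B3, B1–B4, B4–B5, B4–B6
Every bag has size at most 4, so the width is 4 − 1 = 3 and tw(G) ≤ 3. Conversely, {1, 2, 7, 8} is a clique of size 4, and the vertices of any clique must share a bag in every tree decomposition; so some bag has ≥ 4 vertices and tw(G) ≥ 3. Combining the bounds, tw(G) = 3.

3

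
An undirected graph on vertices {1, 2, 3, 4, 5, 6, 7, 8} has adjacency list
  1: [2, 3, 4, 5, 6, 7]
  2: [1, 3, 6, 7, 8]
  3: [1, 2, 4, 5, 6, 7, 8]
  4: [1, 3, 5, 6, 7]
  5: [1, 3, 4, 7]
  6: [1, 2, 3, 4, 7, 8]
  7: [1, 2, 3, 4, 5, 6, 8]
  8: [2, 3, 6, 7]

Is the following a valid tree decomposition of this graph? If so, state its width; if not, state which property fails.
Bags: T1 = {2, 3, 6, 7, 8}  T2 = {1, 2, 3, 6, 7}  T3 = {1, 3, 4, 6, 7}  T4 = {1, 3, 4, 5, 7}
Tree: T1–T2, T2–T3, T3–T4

Vertex coverage: the bags together contain {1, 2, 3, 4, 5, 6, 7, 8}, the full vertex set. Edge coverage: each edge of G has both endpoints in at least one bag. Running intersection: for every vertex, the bags containing it form a connected subtree. All three properties hold, so this is a valid tree decomposition of width max|bag| − 1 = 4, and hence tw(G) ≤ 4.

Yes; width 4.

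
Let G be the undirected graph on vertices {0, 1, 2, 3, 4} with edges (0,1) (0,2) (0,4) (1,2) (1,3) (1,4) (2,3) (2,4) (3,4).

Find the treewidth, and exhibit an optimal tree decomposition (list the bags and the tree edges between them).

Each bag holds 4 vertices, so the decomposition has width 3, which upper-bounds the treewidth. For the lower bound, the 4 vertices {0, 1, 2, 4} are pairwise adjacent, and any tree decomposition puts a clique entirely inside one bag — forcing width ≥ 3. Therefore the treewidth is 3.

Treewidth 3.
One optimal decomposition is:
Bags: B1 = {1, 2, 3, 4}  B2 = {0, 1, 2, 4}
Tree: B1–B2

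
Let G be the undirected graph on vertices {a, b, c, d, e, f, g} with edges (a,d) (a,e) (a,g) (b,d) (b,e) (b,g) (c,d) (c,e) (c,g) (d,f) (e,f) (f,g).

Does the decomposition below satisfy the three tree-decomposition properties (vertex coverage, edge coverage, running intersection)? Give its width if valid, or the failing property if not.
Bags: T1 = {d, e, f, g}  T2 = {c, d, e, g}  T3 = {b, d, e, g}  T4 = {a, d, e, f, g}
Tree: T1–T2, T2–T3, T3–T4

A tree decomposition must satisfy three properties: every vertex lies in some bag; for every edge, both endpoints lie together in some bag; and for every vertex, the bags containing it form a connected subtree. Here bags containing vertex f are not connected in the tree, so the decomposition is invalid.

No — bags containing vertex f are not connected in the tree.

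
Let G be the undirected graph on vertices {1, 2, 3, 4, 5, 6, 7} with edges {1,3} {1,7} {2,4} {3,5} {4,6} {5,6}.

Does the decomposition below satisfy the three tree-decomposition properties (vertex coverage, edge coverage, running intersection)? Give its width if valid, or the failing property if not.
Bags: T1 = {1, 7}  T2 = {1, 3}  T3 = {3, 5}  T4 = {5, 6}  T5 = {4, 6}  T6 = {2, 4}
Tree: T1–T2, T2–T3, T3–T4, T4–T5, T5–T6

Yes; width 1.

Every vertex of G appears in some bag (union = {1, 2, 3, 4, 5, 6, 7}); every edge is covered by a bag; and for each vertex v the set of bags containing v is connected in the bag tree. The decomposition is therefore valid. The largest bag has 2 vertices, so the width is 1.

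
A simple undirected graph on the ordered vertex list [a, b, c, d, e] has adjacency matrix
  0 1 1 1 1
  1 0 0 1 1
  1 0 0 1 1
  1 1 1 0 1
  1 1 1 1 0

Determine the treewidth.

A width-3 tree decomposition is:
Bags: B1 = {a, b, d, e}  B2 = {a, c, d, e}
Tree: B1–B2
Every bag has size at most 4, so the width is 4 − 1 = 3 and tw(G) ≤ 3. For the lower bound, the 4 vertices {a, c, d, e} are pairwise adjacent, and any tree decomposition puts a clique entirely inside one bag — forcing width ≥ 3. Combining the bounds, tw(G) = 3.

3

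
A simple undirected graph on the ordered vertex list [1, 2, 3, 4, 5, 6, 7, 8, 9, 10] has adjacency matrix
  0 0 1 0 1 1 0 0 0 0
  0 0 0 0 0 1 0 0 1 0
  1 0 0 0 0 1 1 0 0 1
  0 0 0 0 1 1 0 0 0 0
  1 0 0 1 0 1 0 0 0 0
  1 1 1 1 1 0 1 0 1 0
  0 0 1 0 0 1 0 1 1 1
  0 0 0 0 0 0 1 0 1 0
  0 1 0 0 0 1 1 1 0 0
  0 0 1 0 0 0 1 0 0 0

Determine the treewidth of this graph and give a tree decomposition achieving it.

Treewidth 2.
One optimal decomposition is:
Bags: B1 = {1, 3, 6}  B2 = {1, 5, 6}  B3 = {3, 6, 7}  B4 = {6, 7, 9}  B5 = {4, 5, 6}  B6 = {7, 8, 9}  B7 = {2, 6, 9}  B8 = {3, 7, 10}
Tree: B1–B2, B1–B3, B3–B4, B2–B5, B4–B6, B4–B7, B3–B8

Every bag has size at most 3, so the width is 3 − 1 = 2 and tw(G) ≤ 2. On the other hand G contains the 3-clique {7, 8, 9}. A clique must lie in a single bag of any decomposition, so no decomposition can have width below 2. Hence tw(G) = 2 exactly.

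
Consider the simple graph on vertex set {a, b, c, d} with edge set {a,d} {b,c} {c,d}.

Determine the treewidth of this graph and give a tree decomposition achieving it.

Treewidth 1.
Bags: B1 = {b, c}  B2 = {c, d}  B3 = {a, d}
Tree: B1–B2, B2–B3

Every bag has size at most 2, so the width is 2 − 1 = 1 and tw(G) ≤ 1. G has an edge, so its treewidth is at least 1. Combining the bounds, tw(G) = 1.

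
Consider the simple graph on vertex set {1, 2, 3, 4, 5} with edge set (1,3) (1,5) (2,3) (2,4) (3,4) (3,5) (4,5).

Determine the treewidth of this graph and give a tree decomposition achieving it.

Treewidth 2.
One such decomposition:
Bags: B1 = {3, 4, 5}  B2 = {2, 3, 4}  B3 = {1, 3, 5}
Tree: B1–B2, B1–B3

Each bag holds 3 vertices, so the decomposition has width 2, which upper-bounds the treewidth. For the lower bound, the 3 vertices {1, 3, 5} are pairwise adjacent, and any tree decomposition puts a clique entirely inside one bag — forcing width ≥ 2. The upper and lower bounds meet at 2, so that is the treewidth.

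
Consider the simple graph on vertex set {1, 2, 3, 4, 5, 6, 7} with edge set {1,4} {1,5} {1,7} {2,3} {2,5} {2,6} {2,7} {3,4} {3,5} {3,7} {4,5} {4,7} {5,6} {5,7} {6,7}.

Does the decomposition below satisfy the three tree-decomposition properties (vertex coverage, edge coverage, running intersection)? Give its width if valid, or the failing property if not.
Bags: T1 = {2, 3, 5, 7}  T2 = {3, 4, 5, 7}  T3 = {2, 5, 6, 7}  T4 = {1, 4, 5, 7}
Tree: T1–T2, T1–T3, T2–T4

Vertex coverage: the bags together contain {1, 2, 3, 4, 5, 6, 7}, the full vertex set. Edge coverage: each edge of G has both endpoints in at least one bag. Running intersection: for every vertex, the bags containing it form a connected subtree. All three properties hold, so this is a valid tree decomposition of width max|bag| − 1 = 3, and hence tw(G) ≤ 3.

Yes; width 3.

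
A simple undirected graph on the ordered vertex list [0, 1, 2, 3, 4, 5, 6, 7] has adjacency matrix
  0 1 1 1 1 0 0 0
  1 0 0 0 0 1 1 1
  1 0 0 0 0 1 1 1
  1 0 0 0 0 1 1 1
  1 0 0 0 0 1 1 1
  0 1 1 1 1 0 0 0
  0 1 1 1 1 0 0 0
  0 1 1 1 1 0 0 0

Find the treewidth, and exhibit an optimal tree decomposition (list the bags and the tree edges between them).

Treewidth 4.
One such decomposition:
Bags: B1 = {0, 4, 5, 6, 7}  B2 = {0, 1, 5, 6, 7}  B3 = {0, 2, 5, 6, 7}  B4 = {0, 3, 5, 6, 7}
Tree: B1–B2, B2–B3, B3–B4

The largest bag has 5 vertices, giving width 4; this decomposition certifies tw(G) ≤ 4. For the lower bound: the 5 vertex sets {0,4}, {1,5}, {2,7}, {6}, {3} are disjoint, each induces a connected subgraph, and every pair is joined by at least one edge of G. Contracting each set to a single vertex therefore yields K_{5} as a minor, and since treewidth is minor-monotone, tw(G) ≥ tw(K_{5}) = 4. Therefore the treewidth is 4.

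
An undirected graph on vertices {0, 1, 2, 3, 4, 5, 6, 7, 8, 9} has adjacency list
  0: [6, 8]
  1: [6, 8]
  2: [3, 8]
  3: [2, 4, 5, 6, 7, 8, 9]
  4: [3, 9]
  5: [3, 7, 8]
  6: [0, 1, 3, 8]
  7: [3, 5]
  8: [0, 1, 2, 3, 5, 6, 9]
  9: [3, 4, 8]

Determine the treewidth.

A width-2 tree decomposition is:
Bags: B1 = {3, 8, 9}  B2 = {2, 3, 8}  B3 = {3, 6, 8}  B4 = {3, 5, 8}  B5 = {1, 6, 8}  B6 = {3, 4, 9}  B7 = {0, 6, 8}  B8 = {3, 5, 7}
Tree: B1–B2, B1–B3, B1–B4, B3–B5, B1–B6, B3–B7, B4–B8
Every bag has size at most 3, so the width is 3 − 1 = 2 and tw(G) ≤ 2. For the lower bound, the 3 vertices {0, 6, 8} are pairwise adjacent, and any tree decomposition puts a clique entirely inside one bag — forcing width ≥ 2. The upper and lower bounds meet at 2, so that is the treewidth.

2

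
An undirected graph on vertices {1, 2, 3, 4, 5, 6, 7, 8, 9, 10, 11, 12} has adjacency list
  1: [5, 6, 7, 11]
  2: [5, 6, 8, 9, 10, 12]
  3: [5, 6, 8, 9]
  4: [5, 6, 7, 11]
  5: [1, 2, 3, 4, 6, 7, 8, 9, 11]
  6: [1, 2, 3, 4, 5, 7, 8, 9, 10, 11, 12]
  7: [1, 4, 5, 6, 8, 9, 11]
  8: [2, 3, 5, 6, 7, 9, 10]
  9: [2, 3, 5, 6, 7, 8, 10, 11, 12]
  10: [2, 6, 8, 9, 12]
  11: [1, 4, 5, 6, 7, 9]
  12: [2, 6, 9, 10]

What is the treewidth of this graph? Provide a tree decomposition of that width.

Every bag has size at most 5, so the width is 5 − 1 = 4 and tw(G) ≤ 4. On the other hand G contains the 5-clique {2, 6, 8, 9, 10}. A clique must lie in a single bag of any decomposition, so no decomposition can have width below 4. Hence tw(G) = 4 exactly.

Treewidth 4.
Bags: B1 = {5, 6, 7, 9, 11}  B2 = {5, 6, 7, 8, 9}  B3 = {3, 5, 6, 8, 9}  B4 = {2, 5, 6, 8, 9}  B5 = {2, 6, 8, 9, 10}  B6 = {2, 6, 9, 10, 12}  B7 = {1, 5, 6, 7, 11}  B8 = {4, 5, 6, 7, 11}
Tree: B1–B2, B2–B3, B3–B4, B4–B5, B5–B6, B1–B7, B7–B8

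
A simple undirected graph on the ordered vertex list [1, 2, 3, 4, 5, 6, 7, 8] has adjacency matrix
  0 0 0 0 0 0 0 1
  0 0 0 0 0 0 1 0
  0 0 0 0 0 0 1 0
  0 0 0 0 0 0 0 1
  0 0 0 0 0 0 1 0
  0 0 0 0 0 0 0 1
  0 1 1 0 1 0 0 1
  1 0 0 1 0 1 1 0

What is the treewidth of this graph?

1

A width-1 tree decomposition is:
Bags: B1 = {7, 8}  B2 = {5, 7}  B3 = {4, 8}  B4 = {2, 7}  B5 = {1, 8}  B6 = {3, 7}  B7 = {6, 8}
Tree: B1–B2, B1–B3, B2–B4, B1–B5, B4–B6, B3–B7
Each bag holds 2 vertices, so the decomposition has width 1, which upper-bounds the treewidth. Any graph with an edge has treewidth ≥ 1, and G has the edge 8–7. Combining the bounds, tw(G) = 1.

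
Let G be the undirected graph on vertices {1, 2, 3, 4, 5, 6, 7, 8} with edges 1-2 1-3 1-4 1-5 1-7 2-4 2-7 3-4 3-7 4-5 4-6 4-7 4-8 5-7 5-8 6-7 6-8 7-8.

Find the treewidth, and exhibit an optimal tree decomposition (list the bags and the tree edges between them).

Treewidth 3.
Bags: B1 = {4, 5, 7, 8}  B2 = {1, 4, 5, 7}  B3 = {4, 6, 7, 8}  B4 = {1, 2, 4, 7}  B5 = {1, 3, 4, 7}
Tree: B1–B2, B1–B3, B2–B4, B4–B5

Each bag holds 4 vertices, so the decomposition has width 3, which upper-bounds the treewidth. On the other hand G contains the 4-clique {4, 5, 7, 8}. A clique must lie in a single bag of any decomposition, so no decomposition can have width below 3. Hence tw(G) = 3 exactly.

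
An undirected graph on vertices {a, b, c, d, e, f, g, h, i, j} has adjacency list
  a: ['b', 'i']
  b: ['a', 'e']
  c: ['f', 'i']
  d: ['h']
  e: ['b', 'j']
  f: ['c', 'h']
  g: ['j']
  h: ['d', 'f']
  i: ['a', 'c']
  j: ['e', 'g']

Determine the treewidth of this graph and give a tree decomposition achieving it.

The largest bag has 2 vertices, giving width 1; this decomposition certifies tw(G) ≤ 1. Since G has at least one edge (e.g. d–h), it is not an edgeless graph, so tw(G) ≥ 1. Hence tw(G) = 1 exactly.

Treewidth 1.
Bags: B1 = {d, h}  B2 = {f, h}  B3 = {c, f}  B4 = {c, i}  B5 = {a, i}  B6 = {a, b}  B7 = {b, e}  B8 = {e, j}  B9 = {g, j}
Tree: B1–B2, B2–B3, B3–B4, B4–B5, B5–B6, B6–B7, B7–B8, B8–B9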